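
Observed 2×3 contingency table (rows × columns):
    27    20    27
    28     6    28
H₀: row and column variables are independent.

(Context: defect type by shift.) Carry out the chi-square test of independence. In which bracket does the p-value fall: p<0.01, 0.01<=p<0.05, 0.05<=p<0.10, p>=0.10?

p-value bracket: 0.01<=p<0.05

Row totals [74, 62], col totals [55, 26, 55], n=136
χ² = (27−29.93)²/29.93 + (20−14.15)²/14.15 + (27−29.93)²/29.93 + (28−25.07)²/25.07 + (6−11.85)²/11.85 + (28−25.07)²/25.07 = 6.5671
df = 2
p-value (upper-tail) = 0.03749
→ bracket: 0.01<=p<0.05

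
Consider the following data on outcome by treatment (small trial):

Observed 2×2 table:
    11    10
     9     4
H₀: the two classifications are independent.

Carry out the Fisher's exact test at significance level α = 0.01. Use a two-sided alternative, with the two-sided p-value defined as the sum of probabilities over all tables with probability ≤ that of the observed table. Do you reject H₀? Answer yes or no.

Margins: r₁=21, r₂=13, c₁=20, c₂=14, n=34
p_obs = C(21,11)·C(13,9)/C(34,20); sum pmf over tables with pmf ≤ p_obs
p-value (two-sided) = 0.47738
At α=0.01: p ≥ α → fail to reject H₀

reject H₀: no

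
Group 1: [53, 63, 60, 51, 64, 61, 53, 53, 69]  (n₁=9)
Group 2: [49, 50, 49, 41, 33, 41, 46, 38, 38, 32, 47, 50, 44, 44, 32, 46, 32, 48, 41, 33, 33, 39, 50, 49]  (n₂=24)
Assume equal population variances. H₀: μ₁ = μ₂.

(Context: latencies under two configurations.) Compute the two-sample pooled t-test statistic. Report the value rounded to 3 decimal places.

x̄₁=58.556, s₁=6.287, n₁=9
x̄₂=41.875, s₂=6.681, n₂=24
s_p² = [8·6.287² + 23·6.681²]/31 = 43.3177
SE = √(s_p²·(1/9+1/24)) = 2.5725
t = (58.556−41.875)/2.5725 = 6.4841
df = 31

test statistic = 6.484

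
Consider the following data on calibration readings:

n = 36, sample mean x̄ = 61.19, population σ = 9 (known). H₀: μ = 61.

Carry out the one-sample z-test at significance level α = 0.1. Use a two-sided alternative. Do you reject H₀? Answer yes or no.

reject H₀: no

SE = σ/√n = 9/√36 = 1.5000
z = (x̄−μ₀)/SE = (61.19−61)/1.5000 = 0.1267
p-value (two-sided) = 0.89920
At α=0.1: p ≥ α → fail to reject H₀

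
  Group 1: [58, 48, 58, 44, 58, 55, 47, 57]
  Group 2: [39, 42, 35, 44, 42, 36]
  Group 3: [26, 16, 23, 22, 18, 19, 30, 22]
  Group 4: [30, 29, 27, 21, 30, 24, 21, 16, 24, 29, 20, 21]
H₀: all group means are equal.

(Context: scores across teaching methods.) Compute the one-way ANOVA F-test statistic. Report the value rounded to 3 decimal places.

Group means [53.12, 39.67, 22.00, 24.33], grand mean 33.265
SSB = Σnᵢ(x̄ᵢ−x̄)² = 5373.743; SSW = ΣΣ(x−x̄ᵢ)² = 680.875
MSB = 5373.743/3 = 1791.2475; MSW = 680.875/30 = 22.6958
F = MSB/MSW = 78.9241
df = (3, 30)

test statistic = 78.924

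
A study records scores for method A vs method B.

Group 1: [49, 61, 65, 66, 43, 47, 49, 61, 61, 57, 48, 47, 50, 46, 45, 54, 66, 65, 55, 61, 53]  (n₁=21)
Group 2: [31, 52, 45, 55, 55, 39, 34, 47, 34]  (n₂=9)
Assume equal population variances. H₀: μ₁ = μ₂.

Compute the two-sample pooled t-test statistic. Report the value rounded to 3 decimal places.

test statistic = 3.400

x̄₁=54.714, s₁=7.721, n₁=21
x̄₂=43.556, s₂=9.409, n₂=9
s_p² = [20·7.721² + 8·9.409²]/28 = 67.8753
SE = √(s_p²·(1/21+1/9)) = 3.2824
t = (54.714−43.556)/3.2824 = 3.3996
df = 28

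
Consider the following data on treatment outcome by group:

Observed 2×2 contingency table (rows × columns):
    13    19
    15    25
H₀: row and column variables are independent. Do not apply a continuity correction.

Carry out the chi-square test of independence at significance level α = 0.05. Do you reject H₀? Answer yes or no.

Row totals [32, 40], col totals [28, 44], n=72
χ² = (13−12.44)²/12.44 + (19−19.56)²/19.56 + (15−15.56)²/15.56 + (25−24.44)²/24.44 = 0.0731
df = 1
p-value (upper-tail) = 0.78694
At α=0.05: p ≥ α → fail to reject H₀

reject H₀: no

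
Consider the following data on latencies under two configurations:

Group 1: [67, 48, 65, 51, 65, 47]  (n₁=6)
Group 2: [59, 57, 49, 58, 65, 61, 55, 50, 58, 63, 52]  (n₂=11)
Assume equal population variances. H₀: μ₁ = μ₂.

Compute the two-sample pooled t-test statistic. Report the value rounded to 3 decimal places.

test statistic = 0.048

x̄₁=57.167, s₁=9.432, n₁=6
x̄₂=57.000, s₂=5.138, n₂=11
s_p² = [5·9.432² + 10·5.138²]/15 = 47.2556
SE = √(s_p²·(1/6+1/11)) = 3.4888
t = (57.167−57.000)/3.4888 = 0.0478
df = 15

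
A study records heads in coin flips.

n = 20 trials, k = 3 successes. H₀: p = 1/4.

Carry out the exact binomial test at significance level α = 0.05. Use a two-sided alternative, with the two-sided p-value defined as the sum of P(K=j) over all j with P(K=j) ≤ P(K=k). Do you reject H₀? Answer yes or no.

Exact binomial: n=20, k=3, p₀=1/4=0.2500
P(X=j) = C(n,j)·p₀^j·(1−p₀)^(n−j); p = Σ P(X=j) over j with P(X=j) ≤ P(X=3)
p-value (two-sided) = 0.43937
At α=0.05: p ≥ α → fail to reject H₀

reject H₀: no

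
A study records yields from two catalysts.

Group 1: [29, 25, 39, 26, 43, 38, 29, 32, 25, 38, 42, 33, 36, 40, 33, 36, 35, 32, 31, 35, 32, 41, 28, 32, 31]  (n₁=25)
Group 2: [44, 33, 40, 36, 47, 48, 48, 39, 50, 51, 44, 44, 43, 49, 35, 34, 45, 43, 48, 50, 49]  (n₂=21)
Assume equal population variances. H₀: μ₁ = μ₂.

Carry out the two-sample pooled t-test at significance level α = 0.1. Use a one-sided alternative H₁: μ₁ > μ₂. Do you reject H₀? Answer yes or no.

reject H₀: no

x̄₁=33.640, s₁=5.171, n₁=25
x̄₂=43.810, s₂=5.645, n₂=21
s_p² = [24·5.171² + 20·5.645²]/44 = 29.0681
SE = √(s_p²·(1/25+1/21)) = 1.5959
t = (33.640−43.810)/1.5959 = -6.3722
df = 44
p-value (one-sided, H₁ greater) = 1.00000
At α=0.1: p ≥ α → fail to reject H₀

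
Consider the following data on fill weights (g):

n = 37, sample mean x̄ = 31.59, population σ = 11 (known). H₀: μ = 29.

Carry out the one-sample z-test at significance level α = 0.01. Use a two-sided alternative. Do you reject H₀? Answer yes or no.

SE = σ/√n = 11/√37 = 1.8084
z = (x̄−μ₀)/SE = (31.59−29)/1.8084 = 1.4322
p-value (two-sided) = 0.15208
At α=0.01: p ≥ α → fail to reject H₀

reject H₀: no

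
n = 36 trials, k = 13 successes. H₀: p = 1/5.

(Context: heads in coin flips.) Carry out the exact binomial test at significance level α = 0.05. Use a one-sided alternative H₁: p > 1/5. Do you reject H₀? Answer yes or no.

reject H₀: yes

Exact binomial: n=36, k=13, p₀=1/5=0.2000
P(X≥13) from Σ C(n,i)·p₀^i·(1−p₀)^(n−i)
p-value (one-sided, H₁ greater) = 0.01822
At α=0.05: p < α → reject H₀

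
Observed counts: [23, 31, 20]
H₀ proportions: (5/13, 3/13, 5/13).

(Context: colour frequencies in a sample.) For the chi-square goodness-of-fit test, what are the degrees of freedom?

degrees of freedom = 2

df = k − 1 = 3 − 1 = 2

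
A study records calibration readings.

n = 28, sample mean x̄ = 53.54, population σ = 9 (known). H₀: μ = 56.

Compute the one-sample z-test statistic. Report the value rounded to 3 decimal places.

test statistic = -1.446

SE = σ/√n = 9/√28 = 1.7008
z = (x̄−μ₀)/SE = (53.54−56)/1.7008 = -1.4463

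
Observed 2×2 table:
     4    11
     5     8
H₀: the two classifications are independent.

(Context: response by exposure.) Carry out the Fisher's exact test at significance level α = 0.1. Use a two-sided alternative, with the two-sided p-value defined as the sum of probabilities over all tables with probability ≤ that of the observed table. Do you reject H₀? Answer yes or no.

Margins: r₁=15, r₂=13, c₁=9, c₂=19, n=28
p_obs = C(15,4)·C(13,5)/C(28,9); sum pmf over tables with pmf ≤ p_obs
p-value (two-sided) = 0.68913
At α=0.1: p ≥ α → fail to reject H₀

reject H₀: no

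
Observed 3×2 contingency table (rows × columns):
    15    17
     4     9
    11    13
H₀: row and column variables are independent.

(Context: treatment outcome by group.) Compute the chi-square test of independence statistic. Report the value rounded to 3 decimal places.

test statistic = 1.059

Row totals [32, 13, 24], col totals [30, 39], n=69
χ² = (15−13.91)²/13.91 + (17−18.09)²/18.09 + (4−5.65)²/5.65 + (9−7.35)²/7.35 + (11−10.43)²/10.43 + (13−13.57)²/13.57 = 1.0588
df = 2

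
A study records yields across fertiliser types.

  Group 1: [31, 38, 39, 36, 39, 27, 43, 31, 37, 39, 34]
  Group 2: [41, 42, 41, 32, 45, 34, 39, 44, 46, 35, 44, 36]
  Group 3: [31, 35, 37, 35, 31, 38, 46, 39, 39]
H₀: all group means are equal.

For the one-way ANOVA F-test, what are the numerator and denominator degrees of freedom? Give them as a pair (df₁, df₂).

degrees of freedom = [2, 29]

k = 3 groups, N = 32 total
df = (k−1, N−k) = (3−1, 32−3) = (2, 29)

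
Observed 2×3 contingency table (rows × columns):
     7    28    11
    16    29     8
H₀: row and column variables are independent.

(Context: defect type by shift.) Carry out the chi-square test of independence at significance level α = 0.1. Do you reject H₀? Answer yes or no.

reject H₀: no

Row totals [46, 53], col totals [23, 57, 19], n=99
χ² = (7−10.69)²/10.69 + (28−26.48)²/26.48 + (11−8.83)²/8.83 + (16−12.31)²/12.31 + (29−30.52)²/30.52 + (8−10.17)²/10.17 = 3.5357
df = 2
p-value (upper-tail) = 0.17070
At α=0.1: p ≥ α → fail to reject H₀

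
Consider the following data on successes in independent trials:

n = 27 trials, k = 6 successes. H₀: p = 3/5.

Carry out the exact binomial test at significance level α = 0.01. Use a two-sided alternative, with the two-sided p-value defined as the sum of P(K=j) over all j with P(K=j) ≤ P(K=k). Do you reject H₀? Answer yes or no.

Exact binomial: n=27, k=6, p₀=3/5=0.6000
P(X=j) = C(n,j)·p₀^j·(1−p₀)^(n−j); p = Σ P(X=j) over j with P(X=j) ≤ P(X=6)
p-value (two-sided) = 0.00009
At α=0.01: p < α → reject H₀

reject H₀: yes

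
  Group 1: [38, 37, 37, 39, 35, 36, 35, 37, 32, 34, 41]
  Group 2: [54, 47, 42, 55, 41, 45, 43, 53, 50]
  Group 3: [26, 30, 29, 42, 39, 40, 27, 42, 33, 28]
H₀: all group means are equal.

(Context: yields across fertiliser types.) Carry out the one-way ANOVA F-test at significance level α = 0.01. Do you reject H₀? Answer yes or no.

Group means [36.45, 47.78, 33.60], grand mean 38.900
SSB = Σnᵢ(x̄ᵢ−x̄)² = 1056.017; SSW = ΣΣ(x−x̄ᵢ)² = 672.683
MSB = 1056.017/2 = 528.0086; MSW = 672.683/27 = 24.9142
F = MSB/MSW = 21.1931
df = (2, 27)
p-value (upper-tail) = 0.00000
At α=0.01: p < α → reject H₀

reject H₀: yes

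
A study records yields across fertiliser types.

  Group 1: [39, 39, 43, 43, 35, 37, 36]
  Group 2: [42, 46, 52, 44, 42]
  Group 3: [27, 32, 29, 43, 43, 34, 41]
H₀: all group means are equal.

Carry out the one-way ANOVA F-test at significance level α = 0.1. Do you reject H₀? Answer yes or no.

reject H₀: yes

Group means [38.86, 45.20, 35.57], grand mean 39.316
SSB = Σnᵢ(x̄ᵢ−x̄)² = 272.734; SSW = ΣΣ(x−x̄ᵢ)² = 401.371
MSB = 272.734/2 = 136.3669; MSW = 401.371/16 = 25.0857
F = MSB/MSW = 5.4360
df = (2, 16)
p-value (upper-tail) = 0.01580
At α=0.1: p < α → reject H₀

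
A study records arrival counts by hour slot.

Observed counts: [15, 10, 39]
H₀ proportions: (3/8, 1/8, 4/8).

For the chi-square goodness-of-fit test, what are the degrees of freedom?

df = k − 1 = 3 − 1 = 2

degrees of freedom = 2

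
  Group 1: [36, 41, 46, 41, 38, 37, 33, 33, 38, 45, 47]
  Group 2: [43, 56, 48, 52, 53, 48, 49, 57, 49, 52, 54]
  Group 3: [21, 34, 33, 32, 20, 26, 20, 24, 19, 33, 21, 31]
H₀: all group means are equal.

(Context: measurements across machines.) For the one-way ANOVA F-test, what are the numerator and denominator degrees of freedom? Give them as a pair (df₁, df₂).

degrees of freedom = [2, 31]

k = 3 groups, N = 34 total
df = (k−1, N−k) = (3−1, 34−3) = (2, 31)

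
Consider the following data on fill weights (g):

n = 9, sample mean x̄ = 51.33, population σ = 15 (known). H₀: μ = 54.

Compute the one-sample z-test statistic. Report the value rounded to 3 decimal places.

test statistic = -0.534

SE = σ/√n = 15/√9 = 5.0000
z = (x̄−μ₀)/SE = (51.33−54)/5.0000 = -0.5340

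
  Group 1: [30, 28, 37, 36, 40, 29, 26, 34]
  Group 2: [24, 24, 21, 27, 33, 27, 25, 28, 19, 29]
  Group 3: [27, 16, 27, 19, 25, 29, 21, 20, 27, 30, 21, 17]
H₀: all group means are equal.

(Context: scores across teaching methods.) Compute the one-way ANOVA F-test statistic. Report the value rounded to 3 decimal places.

test statistic = 9.933

Group means [32.50, 25.70, 23.25], grand mean 26.533
SSB = Σnᵢ(x̄ᵢ−x̄)² = 421.117; SSW = ΣΣ(x−x̄ᵢ)² = 572.350
MSB = 421.117/2 = 210.5583; MSW = 572.350/27 = 21.1981
F = MSB/MSW = 9.9329
df = (2, 27)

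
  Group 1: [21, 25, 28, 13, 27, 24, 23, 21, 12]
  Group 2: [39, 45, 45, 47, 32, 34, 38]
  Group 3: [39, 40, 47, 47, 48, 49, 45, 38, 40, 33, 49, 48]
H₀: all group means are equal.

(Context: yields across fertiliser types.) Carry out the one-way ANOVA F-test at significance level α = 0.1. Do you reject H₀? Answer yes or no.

reject H₀: yes

Group means [21.56, 40.00, 43.58], grand mean 35.607
SSB = Σnᵢ(x̄ᵢ−x̄)² = 2675.540; SSW = ΣΣ(x−x̄ᵢ)² = 773.139
MSB = 2675.540/2 = 1337.7698; MSW = 773.139/25 = 30.9256
F = MSB/MSW = 43.2577
df = (2, 25)
p-value (upper-tail) = 0.00000
At α=0.1: p < α → reject H₀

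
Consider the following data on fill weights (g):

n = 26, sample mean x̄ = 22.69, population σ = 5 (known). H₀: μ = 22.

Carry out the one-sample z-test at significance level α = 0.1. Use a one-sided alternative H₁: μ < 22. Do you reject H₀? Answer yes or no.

SE = σ/√n = 5/√26 = 0.9806
z = (x̄−μ₀)/SE = (22.69−22)/0.9806 = 0.7037
p-value (one-sided, H₁ less) = 0.75918
At α=0.1: p ≥ α → fail to reject H₀

reject H₀: no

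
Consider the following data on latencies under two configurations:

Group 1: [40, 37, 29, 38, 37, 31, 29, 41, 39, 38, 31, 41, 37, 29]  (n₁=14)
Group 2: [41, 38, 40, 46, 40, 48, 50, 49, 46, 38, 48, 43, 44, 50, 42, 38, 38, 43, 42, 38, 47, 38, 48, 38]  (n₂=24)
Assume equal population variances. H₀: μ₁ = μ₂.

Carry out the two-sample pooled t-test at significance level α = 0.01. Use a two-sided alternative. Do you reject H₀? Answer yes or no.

reject H₀: yes

x̄₁=35.500, s₁=4.637, n₁=14
x̄₂=43.042, s₂=4.389, n₂=24
s_p² = [13·4.637² + 23·4.389²]/36 = 20.0683
SE = √(s_p²·(1/14+1/24)) = 1.5065
t = (35.500−43.042)/1.5065 = -5.0060
df = 36
p-value (two-sided) = 0.00001
At α=0.01: p < α → reject H₀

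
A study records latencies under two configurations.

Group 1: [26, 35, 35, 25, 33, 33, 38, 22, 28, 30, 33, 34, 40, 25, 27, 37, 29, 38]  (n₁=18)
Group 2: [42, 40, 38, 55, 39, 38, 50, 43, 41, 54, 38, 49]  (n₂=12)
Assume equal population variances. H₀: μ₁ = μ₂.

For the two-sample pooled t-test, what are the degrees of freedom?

df = n₁ + n₂ − 2 = 18 + 12 − 2 = 28

degrees of freedom = 28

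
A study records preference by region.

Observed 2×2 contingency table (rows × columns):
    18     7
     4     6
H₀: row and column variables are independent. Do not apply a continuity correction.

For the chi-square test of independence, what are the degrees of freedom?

df = (r−1)(c−1) = (2−1)·(2−1) = 1

degrees of freedom = 1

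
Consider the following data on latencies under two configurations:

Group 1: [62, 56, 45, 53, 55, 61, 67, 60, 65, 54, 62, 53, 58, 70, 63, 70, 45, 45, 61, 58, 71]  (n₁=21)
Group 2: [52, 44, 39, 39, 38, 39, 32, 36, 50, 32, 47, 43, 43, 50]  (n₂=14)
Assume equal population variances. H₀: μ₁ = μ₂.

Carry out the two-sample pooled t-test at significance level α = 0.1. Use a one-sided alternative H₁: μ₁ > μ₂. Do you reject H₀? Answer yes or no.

reject H₀: yes

x̄₁=58.762, s₁=7.873, n₁=21
x̄₂=41.714, s₂=6.426, n₂=14
s_p² = [20·7.873² + 13·6.426²]/33 = 53.8384
SE = √(s_p²·(1/21+1/14)) = 2.5317
t = (58.762−41.714)/2.5317 = 6.7338
df = 33
p-value (one-sided, H₁ greater) = 0.00000
At α=0.1: p < α → reject H₀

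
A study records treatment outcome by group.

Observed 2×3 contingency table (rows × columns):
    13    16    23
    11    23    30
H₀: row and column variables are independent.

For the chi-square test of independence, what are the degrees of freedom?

df = (r−1)(c−1) = (2−1)·(3−1) = 2

degrees of freedom = 2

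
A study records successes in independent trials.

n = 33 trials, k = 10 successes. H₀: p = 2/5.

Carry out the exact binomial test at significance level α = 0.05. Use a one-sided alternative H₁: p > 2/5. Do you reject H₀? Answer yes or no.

reject H₀: no

Exact binomial: n=33, k=10, p₀=2/5=0.4000
P(X≥10) from Σ C(n,i)·p₀^i·(1−p₀)^(n−i)
p-value (one-sided, H₁ greater) = 0.90767
At α=0.05: p ≥ α → fail to reject H₀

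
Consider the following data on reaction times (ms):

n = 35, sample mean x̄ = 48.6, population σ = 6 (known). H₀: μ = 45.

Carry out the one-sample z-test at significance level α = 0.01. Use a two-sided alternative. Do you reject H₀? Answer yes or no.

SE = σ/√n = 6/√35 = 1.0142
z = (x̄−μ₀)/SE = (48.6−45)/1.0142 = 3.5496
p-value (two-sided) = 0.00039
At α=0.01: p < α → reject H₀

reject H₀: yes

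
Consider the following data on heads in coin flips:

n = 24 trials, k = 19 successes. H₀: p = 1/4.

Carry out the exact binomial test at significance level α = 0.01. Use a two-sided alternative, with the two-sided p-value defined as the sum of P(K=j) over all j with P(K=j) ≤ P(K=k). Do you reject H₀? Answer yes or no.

reject H₀: yes

Exact binomial: n=24, k=19, p₀=1/4=0.2500
P(X=j) = C(n,j)·p₀^j·(1−p₀)^(n−j); p = Σ P(X=j) over j with P(X=j) ≤ P(X=19)
p-value (two-sided) = 0.00000
At α=0.01: p < α → reject H₀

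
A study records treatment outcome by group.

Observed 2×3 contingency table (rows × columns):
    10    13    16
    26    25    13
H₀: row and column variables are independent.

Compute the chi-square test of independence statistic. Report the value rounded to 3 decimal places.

Row totals [39, 64], col totals [36, 38, 29], n=103
χ² = (10−13.63)²/13.63 + (13−14.39)²/14.39 + (16−10.98)²/10.98 + (26−22.37)²/22.37 + (25−23.61)²/23.61 + (13−18.02)²/18.02 = 5.4649
df = 2

test statistic = 5.465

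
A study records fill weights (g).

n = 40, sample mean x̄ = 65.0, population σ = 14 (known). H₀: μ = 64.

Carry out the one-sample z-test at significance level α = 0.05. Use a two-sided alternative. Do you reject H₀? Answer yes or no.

reject H₀: no

SE = σ/√n = 14/√40 = 2.2136
z = (x̄−μ₀)/SE = (65.0−64)/2.2136 = 0.4518
p-value (two-sided) = 0.65145
At α=0.05: p ≥ α → fail to reject H₀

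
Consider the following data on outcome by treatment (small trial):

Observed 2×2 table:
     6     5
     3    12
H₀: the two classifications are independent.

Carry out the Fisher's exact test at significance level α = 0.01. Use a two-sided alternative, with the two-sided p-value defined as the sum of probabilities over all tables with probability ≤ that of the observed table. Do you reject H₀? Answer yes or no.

reject H₀: no

Margins: r₁=11, r₂=15, c₁=9, c₂=17, n=26
p_obs = C(11,6)·C(15,3)/C(26,9); sum pmf over tables with pmf ≤ p_obs
p-value (two-sided) = 0.10343
At α=0.01: p ≥ α → fail to reject H₀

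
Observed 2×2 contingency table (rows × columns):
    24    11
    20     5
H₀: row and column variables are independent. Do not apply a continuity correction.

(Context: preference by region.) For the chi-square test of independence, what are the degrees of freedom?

df = (r−1)(c−1) = (2−1)·(2−1) = 1

degrees of freedom = 1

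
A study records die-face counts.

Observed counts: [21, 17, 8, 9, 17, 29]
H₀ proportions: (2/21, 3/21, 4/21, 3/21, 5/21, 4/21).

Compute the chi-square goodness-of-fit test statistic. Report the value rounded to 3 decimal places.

n = 101; E_i = n·p_i = [9.62, 14.43, 19.24, 14.43, 24.05, 19.24]
χ² = (21−9.62)²/9.62 + (17−14.43)²/14.43 + (8−19.24)²/19.24 + (9−14.43)²/14.43 + (17−24.05)²/24.05 + (29−19.24)²/19.24 = 29.5500
df = 5

test statistic = 29.550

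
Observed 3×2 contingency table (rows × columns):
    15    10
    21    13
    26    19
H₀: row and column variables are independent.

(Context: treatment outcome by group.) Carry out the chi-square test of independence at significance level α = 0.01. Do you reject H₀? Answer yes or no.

Row totals [25, 34, 45], col totals [62, 42], n=104
χ² = (15−14.90)²/14.90 + (10−10.10)²/10.10 + (21−20.27)²/20.27 + (13−13.73)²/13.73 + (26−26.83)²/26.83 + (19−18.17)²/18.17 = 0.1299
df = 2
p-value (upper-tail) = 0.93712
At α=0.01: p ≥ α → fail to reject H₀

reject H₀: no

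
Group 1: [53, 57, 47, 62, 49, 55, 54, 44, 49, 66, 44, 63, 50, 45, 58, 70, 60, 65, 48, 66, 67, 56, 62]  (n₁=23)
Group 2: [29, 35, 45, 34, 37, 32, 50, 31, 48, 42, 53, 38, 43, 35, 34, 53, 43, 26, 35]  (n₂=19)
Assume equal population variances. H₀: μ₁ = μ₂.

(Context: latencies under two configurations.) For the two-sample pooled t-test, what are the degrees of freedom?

degrees of freedom = 40

df = n₁ + n₂ − 2 = 23 + 19 − 2 = 40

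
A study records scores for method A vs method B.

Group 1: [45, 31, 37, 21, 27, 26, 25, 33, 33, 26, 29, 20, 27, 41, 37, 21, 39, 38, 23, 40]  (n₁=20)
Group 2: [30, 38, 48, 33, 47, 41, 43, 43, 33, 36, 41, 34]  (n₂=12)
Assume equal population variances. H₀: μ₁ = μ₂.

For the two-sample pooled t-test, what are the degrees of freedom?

df = n₁ + n₂ − 2 = 20 + 12 − 2 = 30

degrees of freedom = 30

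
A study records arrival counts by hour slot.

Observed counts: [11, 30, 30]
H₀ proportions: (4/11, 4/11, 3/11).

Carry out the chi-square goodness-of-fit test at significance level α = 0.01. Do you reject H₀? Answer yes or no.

reject H₀: yes

n = 71; E_i = n·p_i = [25.82, 25.82, 19.36]
χ² = (11−25.82)²/25.82 + (30−25.82)²/25.82 + (30−19.36)²/19.36 = 15.0246
df = 2
p-value (upper-tail) = 0.00055
At α=0.01: p < α → reject H₀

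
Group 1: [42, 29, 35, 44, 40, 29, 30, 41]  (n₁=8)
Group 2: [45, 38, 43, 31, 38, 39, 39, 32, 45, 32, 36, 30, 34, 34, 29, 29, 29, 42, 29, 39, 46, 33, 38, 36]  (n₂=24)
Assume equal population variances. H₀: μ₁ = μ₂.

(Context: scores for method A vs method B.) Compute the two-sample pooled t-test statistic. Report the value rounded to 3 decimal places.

test statistic = 0.072

x̄₁=36.250, s₁=6.274, n₁=8
x̄₂=36.083, s₂=5.484, n₂=24
s_p² = [7·6.274² + 23·5.484²]/30 = 32.2444
SE = √(s_p²·(1/8+1/24)) = 2.3182
t = (36.250−36.083)/2.3182 = 0.0719
df = 30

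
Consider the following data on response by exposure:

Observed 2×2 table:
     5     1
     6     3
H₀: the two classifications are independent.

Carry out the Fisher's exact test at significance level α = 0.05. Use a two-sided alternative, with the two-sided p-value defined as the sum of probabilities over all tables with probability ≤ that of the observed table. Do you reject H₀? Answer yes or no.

Margins: r₁=6, r₂=9, c₁=11, c₂=4, n=15
p_obs = C(6,5)·C(9,6)/C(15,11); sum pmf over tables with pmf ≤ p_obs
p-value (two-sided) = 0.60440
At α=0.05: p ≥ α → fail to reject H₀

reject H₀: no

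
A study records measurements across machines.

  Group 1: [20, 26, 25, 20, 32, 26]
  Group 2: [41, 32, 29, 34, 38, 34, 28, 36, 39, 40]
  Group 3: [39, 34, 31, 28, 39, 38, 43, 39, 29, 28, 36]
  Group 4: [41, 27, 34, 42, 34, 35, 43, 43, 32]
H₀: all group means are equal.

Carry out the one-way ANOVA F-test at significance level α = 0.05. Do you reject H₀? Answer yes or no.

reject H₀: yes

Group means [24.83, 35.10, 34.91, 36.78], grand mean 33.750
SSB = Σnᵢ(x̄ᵢ−x̄)² = 592.552; SSW = ΣΣ(x−x̄ᵢ)² = 816.198
MSB = 592.552/3 = 197.5173; MSW = 816.198/32 = 25.5062
F = MSB/MSW = 7.7439
df = (3, 32)
p-value (upper-tail) = 0.00050
At α=0.05: p < α → reject H₀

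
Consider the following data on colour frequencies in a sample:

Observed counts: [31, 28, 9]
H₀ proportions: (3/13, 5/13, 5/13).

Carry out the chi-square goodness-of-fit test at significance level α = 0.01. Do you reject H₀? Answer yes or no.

n = 68; E_i = n·p_i = [15.69, 26.15, 26.15]
χ² = (31−15.69)²/15.69 + (28−26.15)²/26.15 + (9−26.15)²/26.15 = 26.3137
df = 2
p-value (upper-tail) = 0.00000
At α=0.01: p < α → reject H₀

reject H₀: yes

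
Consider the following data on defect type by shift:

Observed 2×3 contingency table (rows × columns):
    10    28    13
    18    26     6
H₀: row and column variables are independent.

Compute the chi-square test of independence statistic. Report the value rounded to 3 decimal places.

Row totals [51, 50], col totals [28, 54, 19], n=101
χ² = (10−14.14)²/14.14 + (28−27.27)²/27.27 + (13−9.59)²/9.59 + (18−13.86)²/13.86 + (26−26.73)²/26.73 + (6−9.41)²/9.41 = 4.9293
df = 2

test statistic = 4.929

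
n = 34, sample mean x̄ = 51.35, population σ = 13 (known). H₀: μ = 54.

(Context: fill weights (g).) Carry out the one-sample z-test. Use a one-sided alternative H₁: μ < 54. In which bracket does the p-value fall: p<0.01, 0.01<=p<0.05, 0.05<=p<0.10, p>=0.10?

SE = σ/√n = 13/√34 = 2.2295
z = (x̄−μ₀)/SE = (51.35−54)/2.2295 = -1.1886
p-value (one-sided, H₁ less) = 0.11730
→ bracket: p>=0.10

p-value bracket: p>=0.10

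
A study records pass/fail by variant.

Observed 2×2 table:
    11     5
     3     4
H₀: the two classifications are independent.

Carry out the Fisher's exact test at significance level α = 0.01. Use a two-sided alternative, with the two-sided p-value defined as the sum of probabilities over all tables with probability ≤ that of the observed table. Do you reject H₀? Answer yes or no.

Margins: r₁=16, r₂=7, c₁=14, c₂=9, n=23
p_obs = C(16,11)·C(7,3)/C(23,14); sum pmf over tables with pmf ≤ p_obs
p-value (two-sided) = 0.36304
At α=0.01: p ≥ α → fail to reject H₀

reject H₀: no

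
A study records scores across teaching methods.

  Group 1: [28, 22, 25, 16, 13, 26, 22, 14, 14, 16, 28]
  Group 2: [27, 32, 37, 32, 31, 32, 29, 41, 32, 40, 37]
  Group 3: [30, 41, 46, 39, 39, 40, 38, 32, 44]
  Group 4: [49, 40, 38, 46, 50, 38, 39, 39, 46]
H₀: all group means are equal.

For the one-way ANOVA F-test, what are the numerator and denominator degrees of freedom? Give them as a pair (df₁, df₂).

k = 4 groups, N = 40 total
df = (k−1, N−k) = (4−1, 40−4) = (3, 36)

degrees of freedom = [3, 36]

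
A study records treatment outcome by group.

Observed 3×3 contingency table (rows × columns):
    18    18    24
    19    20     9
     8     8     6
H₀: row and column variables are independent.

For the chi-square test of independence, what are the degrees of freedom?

degrees of freedom = 4

df = (r−1)(c−1) = (3−1)·(3−1) = 4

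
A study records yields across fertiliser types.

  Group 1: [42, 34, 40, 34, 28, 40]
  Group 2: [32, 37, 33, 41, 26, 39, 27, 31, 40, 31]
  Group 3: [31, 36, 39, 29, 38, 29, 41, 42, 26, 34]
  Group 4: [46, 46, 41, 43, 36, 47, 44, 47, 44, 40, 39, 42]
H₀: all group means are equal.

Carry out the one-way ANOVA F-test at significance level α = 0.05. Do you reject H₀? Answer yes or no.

reject H₀: yes

Group means [36.33, 33.70, 34.50, 42.92], grand mean 37.237
SSB = Σnᵢ(x̄ᵢ−x̄)² = 592.018; SSW = ΣΣ(x−x̄ᵢ)² = 802.850
MSB = 592.018/3 = 197.3395; MSW = 802.850/34 = 23.6132
F = MSB/MSW = 8.3572
df = (3, 34)
p-value (upper-tail) = 0.00027
At α=0.05: p < α → reject H₀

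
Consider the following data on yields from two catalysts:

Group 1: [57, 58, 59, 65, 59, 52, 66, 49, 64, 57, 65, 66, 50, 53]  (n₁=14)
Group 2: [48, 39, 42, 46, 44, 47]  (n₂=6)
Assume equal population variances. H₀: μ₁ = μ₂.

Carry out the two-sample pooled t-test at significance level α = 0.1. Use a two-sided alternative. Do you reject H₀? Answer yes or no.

x̄₁=58.571, s₁=5.996, n₁=14
x̄₂=44.333, s₂=3.386, n₂=6
s_p² = [13·5.996² + 5·3.386²]/18 = 29.1534
SE = √(s_p²·(1/14+1/6)) = 2.6346
t = (58.571−44.333)/2.6346 = 5.4042
df = 18
p-value (two-sided) = 0.00004
At α=0.1: p < α → reject H₀

reject H₀: yes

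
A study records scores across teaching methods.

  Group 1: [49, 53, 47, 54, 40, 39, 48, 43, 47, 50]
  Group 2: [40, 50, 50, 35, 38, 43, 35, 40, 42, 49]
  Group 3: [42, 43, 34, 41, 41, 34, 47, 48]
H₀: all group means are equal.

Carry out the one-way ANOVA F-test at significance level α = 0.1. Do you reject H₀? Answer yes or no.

reject H₀: yes

Group means [47.00, 42.20, 41.25], grand mean 43.643
SSB = Σnᵢ(x̄ᵢ−x̄)² = 179.329; SSW = ΣΣ(x−x̄ᵢ)² = 715.100
MSB = 179.329/2 = 89.6643; MSW = 715.100/25 = 28.6040
F = MSB/MSW = 3.1347
df = (2, 25)
p-value (upper-tail) = 0.06099
At α=0.1: p < α → reject H₀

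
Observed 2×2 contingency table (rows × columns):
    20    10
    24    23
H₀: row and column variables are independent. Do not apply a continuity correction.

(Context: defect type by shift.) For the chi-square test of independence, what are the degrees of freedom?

df = (r−1)(c−1) = (2−1)·(2−1) = 1

degrees of freedom = 1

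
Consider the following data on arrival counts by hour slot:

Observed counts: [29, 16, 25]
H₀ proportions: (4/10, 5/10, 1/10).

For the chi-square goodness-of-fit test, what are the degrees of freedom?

degrees of freedom = 2

df = k − 1 = 3 − 1 = 2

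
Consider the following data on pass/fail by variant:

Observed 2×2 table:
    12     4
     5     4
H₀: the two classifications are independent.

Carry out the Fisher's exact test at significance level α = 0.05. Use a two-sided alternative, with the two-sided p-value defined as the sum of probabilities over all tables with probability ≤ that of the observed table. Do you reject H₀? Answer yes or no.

Margins: r₁=16, r₂=9, c₁=17, c₂=8, n=25
p_obs = C(16,12)·C(9,5)/C(25,17); sum pmf over tables with pmf ≤ p_obs
p-value (two-sided) = 0.39422
At α=0.05: p ≥ α → fail to reject H₀

reject H₀: no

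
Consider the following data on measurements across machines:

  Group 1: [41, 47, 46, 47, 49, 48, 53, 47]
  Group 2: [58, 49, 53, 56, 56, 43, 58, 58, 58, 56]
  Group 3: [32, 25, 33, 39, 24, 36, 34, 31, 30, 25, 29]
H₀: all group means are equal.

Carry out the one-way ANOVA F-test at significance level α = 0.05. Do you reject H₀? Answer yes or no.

reject H₀: yes

Group means [47.25, 54.50, 30.73], grand mean 43.483
SSB = Σnᵢ(x̄ᵢ−x̄)² = 3117.060; SSW = ΣΣ(x−x̄ᵢ)² = 526.182
MSB = 3117.060/2 = 1558.5298; MSW = 526.182/26 = 20.2378
F = MSB/MSW = 77.0110
df = (2, 26)
p-value (upper-tail) = 0.00000
At α=0.05: p < α → reject H₀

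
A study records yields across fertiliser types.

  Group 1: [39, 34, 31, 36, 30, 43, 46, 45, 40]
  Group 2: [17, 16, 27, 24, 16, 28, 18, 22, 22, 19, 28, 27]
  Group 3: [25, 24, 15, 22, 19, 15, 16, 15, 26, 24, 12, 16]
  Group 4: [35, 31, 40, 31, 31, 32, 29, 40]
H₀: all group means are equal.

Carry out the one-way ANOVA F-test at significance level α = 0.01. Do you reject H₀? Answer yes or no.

Group means [38.22, 22.00, 19.08, 33.62], grand mean 26.976
SSB = Σnᵢ(x̄ᵢ−x̄)² = 2536.628; SSW = ΣΣ(x−x̄ᵢ)² = 910.347
MSB = 2536.628/3 = 845.5428; MSW = 910.347/37 = 24.6040
F = MSB/MSW = 34.3661
df = (3, 37)
p-value (upper-tail) = 0.00000
At α=0.01: p < α → reject H₀

reject H₀: yes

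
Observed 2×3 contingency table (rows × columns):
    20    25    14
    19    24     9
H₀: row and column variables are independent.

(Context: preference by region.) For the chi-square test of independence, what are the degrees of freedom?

df = (r−1)(c−1) = (2−1)·(3−1) = 2

degrees of freedom = 2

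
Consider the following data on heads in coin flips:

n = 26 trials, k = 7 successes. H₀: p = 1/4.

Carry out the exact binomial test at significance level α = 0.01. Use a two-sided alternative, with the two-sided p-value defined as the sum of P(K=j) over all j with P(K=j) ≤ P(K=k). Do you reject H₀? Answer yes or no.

reject H₀: no

Exact binomial: n=26, k=7, p₀=1/4=0.2500
P(X=j) = C(n,j)·p₀^j·(1−p₀)^(n−j); p = Σ P(X=j) over j with P(X=j) ≤ P(X=7)
p-value (two-sided) = 0.82175
At α=0.01: p ≥ α → fail to reject H₀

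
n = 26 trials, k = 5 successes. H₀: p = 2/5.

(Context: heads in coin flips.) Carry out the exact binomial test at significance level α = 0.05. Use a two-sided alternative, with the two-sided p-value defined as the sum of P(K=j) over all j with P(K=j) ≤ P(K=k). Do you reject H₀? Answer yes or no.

reject H₀: yes

Exact binomial: n=26, k=5, p₀=2/5=0.4000
P(X=j) = C(n,j)·p₀^j·(1−p₀)^(n−j); p = Σ P(X=j) over j with P(X=j) ≤ P(X=5)
p-value (two-sided) = 0.04306
At α=0.05: p < α → reject H₀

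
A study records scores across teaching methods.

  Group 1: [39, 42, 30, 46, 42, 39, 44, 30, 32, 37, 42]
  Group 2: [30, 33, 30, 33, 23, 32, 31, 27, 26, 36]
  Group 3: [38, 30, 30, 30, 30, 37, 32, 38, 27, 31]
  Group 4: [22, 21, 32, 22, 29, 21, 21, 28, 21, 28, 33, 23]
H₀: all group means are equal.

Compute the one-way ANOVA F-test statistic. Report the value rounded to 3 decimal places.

test statistic = 16.733

Group means [38.45, 30.10, 32.30, 25.08], grand mean 31.349
SSB = Σnᵢ(x̄ᵢ−x̄)² = 1051.124; SSW = ΣΣ(x−x̄ᵢ)² = 816.644
MSB = 1051.124/3 = 350.3745; MSW = 816.644/39 = 20.9396
F = MSB/MSW = 16.7326
df = (3, 39)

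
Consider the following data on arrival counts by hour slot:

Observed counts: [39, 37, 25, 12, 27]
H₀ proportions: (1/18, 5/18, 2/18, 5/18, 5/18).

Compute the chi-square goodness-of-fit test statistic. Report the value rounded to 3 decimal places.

test statistic = 153.387

n = 140; E_i = n·p_i = [7.78, 38.89, 15.56, 38.89, 38.89]
χ² = (39−7.78)²/7.78 + (37−38.89)²/38.89 + (25−15.56)²/15.56 + (12−38.89)²/38.89 + (27−38.89)²/38.89 = 153.3871
df = 4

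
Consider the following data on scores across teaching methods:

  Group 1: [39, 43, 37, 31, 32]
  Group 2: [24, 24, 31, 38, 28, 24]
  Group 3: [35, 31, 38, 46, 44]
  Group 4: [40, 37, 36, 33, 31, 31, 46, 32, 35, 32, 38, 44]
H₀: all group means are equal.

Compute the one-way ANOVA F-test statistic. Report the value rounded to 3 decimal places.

test statistic = 4.435

Group means [36.40, 28.17, 38.80, 36.25], grand mean 35.000
SSB = Σnᵢ(x̄ᵢ−x̄)² = 380.917; SSW = ΣΣ(x−x̄ᵢ)² = 687.083
MSB = 380.917/3 = 126.9722; MSW = 687.083/24 = 28.6285
F = MSB/MSW = 4.4352
df = (3, 24)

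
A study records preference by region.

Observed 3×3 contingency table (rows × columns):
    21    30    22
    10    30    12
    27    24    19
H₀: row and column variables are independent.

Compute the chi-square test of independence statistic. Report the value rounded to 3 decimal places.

Row totals [73, 52, 70], col totals [58, 84, 53], n=195
χ² = (21−21.71)²/21.71 + (30−31.45)²/31.45 + (22−19.84)²/19.84 + (10−15.47)²/15.47 + (30−22.40)²/22.40 + (12−14.13)²/14.13 + (27−20.82)²/20.82 + (24−30.15)²/30.15 + (19−19.03)²/19.03 = 8.2476
df = 4

test statistic = 8.248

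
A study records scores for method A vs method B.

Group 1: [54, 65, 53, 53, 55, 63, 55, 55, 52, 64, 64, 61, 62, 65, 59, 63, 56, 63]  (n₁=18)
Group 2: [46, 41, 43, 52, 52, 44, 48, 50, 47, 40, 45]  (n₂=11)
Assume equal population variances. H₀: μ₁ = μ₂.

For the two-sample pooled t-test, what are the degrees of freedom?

degrees of freedom = 27

df = n₁ + n₂ − 2 = 18 + 11 − 2 = 27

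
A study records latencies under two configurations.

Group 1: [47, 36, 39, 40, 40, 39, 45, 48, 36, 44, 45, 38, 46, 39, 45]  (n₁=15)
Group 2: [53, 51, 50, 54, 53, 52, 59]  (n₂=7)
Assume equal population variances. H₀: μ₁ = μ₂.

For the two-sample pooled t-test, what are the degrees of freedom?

degrees of freedom = 20

df = n₁ + n₂ − 2 = 15 + 7 − 2 = 20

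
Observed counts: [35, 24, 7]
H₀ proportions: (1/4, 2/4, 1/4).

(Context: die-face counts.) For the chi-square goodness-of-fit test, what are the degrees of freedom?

df = k − 1 = 3 − 1 = 2

degrees of freedom = 2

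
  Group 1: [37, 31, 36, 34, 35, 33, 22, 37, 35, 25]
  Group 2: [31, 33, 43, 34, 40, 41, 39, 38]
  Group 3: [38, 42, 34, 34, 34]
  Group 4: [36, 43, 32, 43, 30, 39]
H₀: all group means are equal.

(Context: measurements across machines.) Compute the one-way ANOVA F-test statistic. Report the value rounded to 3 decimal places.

Group means [32.50, 37.38, 36.40, 37.17], grand mean 35.483
SSB = Σnᵢ(x̄ᵢ−x̄)² = 138.833; SSW = ΣΣ(x−x̄ᵢ)² = 564.408
MSB = 138.833/3 = 46.2777; MSW = 564.408/25 = 22.5763
F = MSB/MSW = 2.0498
df = (3, 25)

test statistic = 2.050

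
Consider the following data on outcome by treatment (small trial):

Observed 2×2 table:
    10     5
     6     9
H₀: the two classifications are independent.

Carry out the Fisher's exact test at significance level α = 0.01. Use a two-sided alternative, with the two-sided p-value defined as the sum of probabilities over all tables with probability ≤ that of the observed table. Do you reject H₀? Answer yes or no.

reject H₀: no

Margins: r₁=15, r₂=15, c₁=16, c₂=14, n=30
p_obs = C(15,10)·C(15,6)/C(30,16); sum pmf over tables with pmf ≤ p_obs
p-value (two-sided) = 0.27230
At α=0.01: p ≥ α → fail to reject H₀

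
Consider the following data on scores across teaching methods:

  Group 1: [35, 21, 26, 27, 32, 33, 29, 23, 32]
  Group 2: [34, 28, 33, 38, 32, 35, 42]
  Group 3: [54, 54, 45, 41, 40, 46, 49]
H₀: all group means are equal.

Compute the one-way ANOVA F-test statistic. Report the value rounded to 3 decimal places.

test statistic = 27.247

Group means [28.67, 34.57, 47.00], grand mean 36.043
SSB = Σnᵢ(x̄ᵢ−x̄)² = 1345.242; SSW = ΣΣ(x−x̄ᵢ)² = 493.714
MSB = 1345.242/2 = 672.6211; MSW = 493.714/20 = 24.6857
F = MSB/MSW = 27.2474
df = (2, 20)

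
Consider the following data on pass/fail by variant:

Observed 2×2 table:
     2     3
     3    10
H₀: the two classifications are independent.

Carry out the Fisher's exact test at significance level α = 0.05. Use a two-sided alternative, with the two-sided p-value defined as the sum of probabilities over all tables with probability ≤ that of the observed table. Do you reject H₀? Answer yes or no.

reject H₀: no

Margins: r₁=5, r₂=13, c₁=5, c₂=13, n=18
p_obs = C(5,2)·C(13,3)/C(18,5); sum pmf over tables with pmf ≤ p_obs
p-value (two-sided) = 0.58275
At α=0.05: p ≥ α → fail to reject H₀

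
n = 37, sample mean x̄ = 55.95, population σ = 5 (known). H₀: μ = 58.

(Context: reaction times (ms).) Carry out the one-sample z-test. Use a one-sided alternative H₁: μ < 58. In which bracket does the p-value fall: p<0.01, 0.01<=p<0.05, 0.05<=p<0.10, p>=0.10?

SE = σ/√n = 5/√37 = 0.8220
z = (x̄−μ₀)/SE = (55.95−58)/0.8220 = -2.4939
p-value (one-sided, H₁ less) = 0.00632
→ bracket: p<0.01

p-value bracket: p<0.01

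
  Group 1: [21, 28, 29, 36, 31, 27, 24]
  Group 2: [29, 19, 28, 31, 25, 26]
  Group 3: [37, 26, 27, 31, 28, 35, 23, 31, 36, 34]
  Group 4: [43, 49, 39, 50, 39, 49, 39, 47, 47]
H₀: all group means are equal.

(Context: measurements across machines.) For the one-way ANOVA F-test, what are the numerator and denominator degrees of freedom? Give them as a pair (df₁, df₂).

k = 4 groups, N = 32 total
df = (k−1, N−k) = (4−1, 32−4) = (3, 28)

degrees of freedom = [3, 28]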